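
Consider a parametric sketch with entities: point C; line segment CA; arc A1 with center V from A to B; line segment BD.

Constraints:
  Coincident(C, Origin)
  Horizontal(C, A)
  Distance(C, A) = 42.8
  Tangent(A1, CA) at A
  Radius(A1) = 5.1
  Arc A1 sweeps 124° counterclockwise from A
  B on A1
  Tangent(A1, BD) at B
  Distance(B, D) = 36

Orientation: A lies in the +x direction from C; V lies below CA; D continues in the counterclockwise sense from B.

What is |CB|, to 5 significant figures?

39.383

Since A1 is tangent to CA there, VA ⟂ CA, so V = A + (0, -5.1) = (42.800, -5.1000). On A1, A sits at bearing 90° from V; a 124° counterclockwise sweep puts B at bearing 214°, so B = V + 5.1·(cos 214°, sin 214°) = (38.572, -7.9519). Then |CB| = |B − C| = 39.383.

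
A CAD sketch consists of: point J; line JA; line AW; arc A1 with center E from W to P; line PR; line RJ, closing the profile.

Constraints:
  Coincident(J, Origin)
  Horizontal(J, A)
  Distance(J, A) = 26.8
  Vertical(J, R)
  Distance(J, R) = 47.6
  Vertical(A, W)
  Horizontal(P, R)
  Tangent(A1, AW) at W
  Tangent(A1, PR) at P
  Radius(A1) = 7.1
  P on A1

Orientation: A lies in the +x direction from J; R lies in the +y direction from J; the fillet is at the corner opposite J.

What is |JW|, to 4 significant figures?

48.56

The virtual corner opposite J is at (26.80, 47.60). A1 meets AW tangentially, so EW is at right angles to AW and since A1 is tangent to PR there, EP ⟂ PR, with radius 7.1, so the center E sits 7.1 in from both sides at E = (19.70, 40.50). That places the tangent points at W = (26.80, 40.50) on AW and P = (19.70, 47.60) on PR. Then |JW| = |W − J| = 48.56.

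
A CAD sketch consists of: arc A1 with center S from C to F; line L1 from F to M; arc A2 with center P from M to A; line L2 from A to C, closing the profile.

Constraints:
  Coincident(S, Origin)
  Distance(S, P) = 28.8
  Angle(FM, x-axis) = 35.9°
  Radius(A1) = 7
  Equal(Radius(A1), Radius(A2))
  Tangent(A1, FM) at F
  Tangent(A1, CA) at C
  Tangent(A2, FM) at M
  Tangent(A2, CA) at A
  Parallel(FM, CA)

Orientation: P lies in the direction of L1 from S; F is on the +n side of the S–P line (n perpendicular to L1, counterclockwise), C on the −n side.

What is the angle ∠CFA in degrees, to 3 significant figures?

64.1°

The slot axis is L1's direction at 35.9°, so u = (cos 35.9°, sin 35.9°) = (0.810, 0.586) and n = (−sin 35.9°, cos 35.9°) = (-0.586, 0.810). S is at the origin and P lies 28.8 along u from S, so P = 28.8·u = (23.3, 16.9). Tangency of A1 to both parallel lines with radius 7.0 puts F and C at S ± 7.0·n: F = (-4.10, 5.67), C = (4.10, -5.67). Equal radii place M and A the same way about P: M = P + 7.0·n = (19.2, 22.6), A = P − 7.0·n = (27.4, 11.2). Then cos ∠CFA = FC·FA / (|FC||FA|), giving 64.1°.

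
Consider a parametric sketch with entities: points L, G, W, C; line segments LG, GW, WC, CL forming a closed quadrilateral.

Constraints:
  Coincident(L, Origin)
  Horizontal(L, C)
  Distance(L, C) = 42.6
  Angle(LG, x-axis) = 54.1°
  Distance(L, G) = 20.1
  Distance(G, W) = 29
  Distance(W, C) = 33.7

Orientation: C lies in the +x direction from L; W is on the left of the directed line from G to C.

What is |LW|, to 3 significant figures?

48.4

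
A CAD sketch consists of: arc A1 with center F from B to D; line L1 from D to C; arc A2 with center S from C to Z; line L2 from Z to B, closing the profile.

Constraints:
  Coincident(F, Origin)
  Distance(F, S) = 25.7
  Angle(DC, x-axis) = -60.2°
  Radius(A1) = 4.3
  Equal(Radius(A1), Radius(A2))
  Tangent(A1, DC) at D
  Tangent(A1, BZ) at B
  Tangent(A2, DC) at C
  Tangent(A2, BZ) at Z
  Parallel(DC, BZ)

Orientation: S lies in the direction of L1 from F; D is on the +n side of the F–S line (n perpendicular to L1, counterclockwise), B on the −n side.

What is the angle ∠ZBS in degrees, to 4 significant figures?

9.498°

The slot axis is L1's direction at -60.2°, so u = (cos -60.2°, sin -60.2°) = (0.4970, -0.8678) and n = (−sin -60.2°, cos -60.2°) = (0.8678, 0.4970). F is at the origin and S lies 25.7 along u from F, so S = 25.7·u = (12.77, -22.30). Tangency of A1 to both parallel lines with radius 4.3 puts D and B at F ± 4.3·n: D = (3.731, 2.137), B = (-3.731, -2.137). Equal radii place C and Z the same way about S: C = S + 4.3·n = (16.50, -20.16), Z = S − 4.3·n = (9.041, -24.44). Then cos ∠ZBS = BZ·BS / (|BZ||BS|), giving 9.498°.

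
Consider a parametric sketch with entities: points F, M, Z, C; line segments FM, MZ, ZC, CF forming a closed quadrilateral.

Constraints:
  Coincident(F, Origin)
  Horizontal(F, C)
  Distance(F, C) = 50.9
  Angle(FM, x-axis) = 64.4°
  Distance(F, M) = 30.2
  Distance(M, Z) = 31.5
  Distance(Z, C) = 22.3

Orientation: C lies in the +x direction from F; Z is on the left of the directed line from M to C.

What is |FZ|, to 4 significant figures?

48.81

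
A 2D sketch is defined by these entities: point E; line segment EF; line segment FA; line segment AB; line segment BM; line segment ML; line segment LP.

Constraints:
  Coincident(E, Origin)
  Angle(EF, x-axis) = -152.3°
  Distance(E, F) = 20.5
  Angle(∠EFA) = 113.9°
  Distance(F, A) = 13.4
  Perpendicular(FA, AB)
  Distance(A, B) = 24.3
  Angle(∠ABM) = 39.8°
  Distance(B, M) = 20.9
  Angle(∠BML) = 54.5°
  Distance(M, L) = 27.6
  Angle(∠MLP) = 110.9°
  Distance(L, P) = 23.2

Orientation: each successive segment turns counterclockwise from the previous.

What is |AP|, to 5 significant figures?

36.263

∠BML = 54.5° gives ML at -90.500° from the x-axis; with |ML| = 27.6, L = (-10.165, -36.604). ∠MLP = 110.9° gives LP at -21.400° from the x-axis; with |LP| = 23.2, P = (11.435, -45.069). Then |AP| = |P − A| = 36.263.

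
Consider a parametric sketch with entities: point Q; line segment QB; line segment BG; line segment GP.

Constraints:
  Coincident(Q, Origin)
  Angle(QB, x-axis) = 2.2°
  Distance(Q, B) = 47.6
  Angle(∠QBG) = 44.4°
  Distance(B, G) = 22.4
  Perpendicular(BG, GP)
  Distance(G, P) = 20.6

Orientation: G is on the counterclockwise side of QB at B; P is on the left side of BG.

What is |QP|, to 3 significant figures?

17.2

∠QBG = 44.4°, so BG runs at 2.2° + (180° − 44.4°) = 138° from the x-axis; with |BG| = 22.4, G = B + 22.4·(cos 138°, sin 138°) = (31.0, 16.9). BG ⟂ GP; with |GP| = 20.6 on the left of BG, P = G + 20.6·(-0.672, -0.741) = (17.1, 1.61). Then |QP| = |P − Q| = 17.2.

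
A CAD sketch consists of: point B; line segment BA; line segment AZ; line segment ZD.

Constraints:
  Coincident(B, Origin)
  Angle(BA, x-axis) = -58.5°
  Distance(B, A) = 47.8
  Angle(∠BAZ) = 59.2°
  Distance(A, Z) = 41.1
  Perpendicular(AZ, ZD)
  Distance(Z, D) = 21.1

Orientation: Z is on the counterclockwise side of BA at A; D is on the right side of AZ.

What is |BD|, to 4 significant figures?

64.34

B is at the origin; BA runs at -58.5° with length 47.8, so A = 47.8·(cos -58.5°, sin -58.5°) = (24.98, -40.76). ∠BAZ = 59.2°, so AZ runs at -58.5° + (180° − 59.2°) = 62.30° from the x-axis; with |AZ| = 41.1, Z = A + 41.1·(cos 62.30°, sin 62.30°) = (44.08, -4.367). The perpendicularity gives ZD at right angles to AZ; with |ZD| = 21.1 on the right of AZ, D = Z + 21.1·(0.8854, -0.4648) = (62.76, -14.17). Then |BD| = |D − B| = 64.34.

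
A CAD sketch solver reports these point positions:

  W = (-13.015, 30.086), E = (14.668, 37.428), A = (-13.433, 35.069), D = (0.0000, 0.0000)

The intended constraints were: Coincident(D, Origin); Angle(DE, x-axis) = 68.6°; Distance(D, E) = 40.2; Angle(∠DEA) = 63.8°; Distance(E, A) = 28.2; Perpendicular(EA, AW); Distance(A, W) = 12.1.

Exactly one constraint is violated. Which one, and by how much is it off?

Distance(A, W) = 12.1 — off by 7.10.

D = (0.00, 0.00) ✓; DE at 68.60° ✓; |DE| = 40.20 ✓; ∠DEA = 63.80° ✓; |EA| = 28.20 ✓; ∠(EA, AW) = 90.00° ✓; |AW| = 5.001 ✗.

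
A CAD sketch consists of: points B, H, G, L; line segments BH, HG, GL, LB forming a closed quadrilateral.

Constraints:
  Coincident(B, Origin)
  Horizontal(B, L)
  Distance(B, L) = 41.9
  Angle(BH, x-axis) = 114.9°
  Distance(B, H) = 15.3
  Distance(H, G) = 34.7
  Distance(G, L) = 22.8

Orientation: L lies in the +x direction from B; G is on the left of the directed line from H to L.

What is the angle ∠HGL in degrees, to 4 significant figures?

120.6°

B is at the origin; BL is horizontal with |BL| = 41.9 and L in +x, so L = (41.9, 0). BH runs at 114.9° with |BH| = 15.3, so H = (-6.442, 13.88). G is determined by |HG| = 34.7 and |GL| = 22.8 together: it lies at the intersection of circle(H, 34.7) and circle(L, 22.8). With |HL| = 50.29, the foot of the radical line on HL is 31.95 from H and the perpendicular offset is √(34.7² − 31.95²) = 13.54. Taking the left-of-HL solution: G = (28.00, 18.08).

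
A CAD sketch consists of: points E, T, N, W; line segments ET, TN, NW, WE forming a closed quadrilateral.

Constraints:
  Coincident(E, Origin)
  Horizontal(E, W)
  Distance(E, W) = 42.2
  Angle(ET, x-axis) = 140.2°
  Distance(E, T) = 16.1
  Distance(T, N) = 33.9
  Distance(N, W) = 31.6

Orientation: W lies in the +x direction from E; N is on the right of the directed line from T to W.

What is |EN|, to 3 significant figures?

17.8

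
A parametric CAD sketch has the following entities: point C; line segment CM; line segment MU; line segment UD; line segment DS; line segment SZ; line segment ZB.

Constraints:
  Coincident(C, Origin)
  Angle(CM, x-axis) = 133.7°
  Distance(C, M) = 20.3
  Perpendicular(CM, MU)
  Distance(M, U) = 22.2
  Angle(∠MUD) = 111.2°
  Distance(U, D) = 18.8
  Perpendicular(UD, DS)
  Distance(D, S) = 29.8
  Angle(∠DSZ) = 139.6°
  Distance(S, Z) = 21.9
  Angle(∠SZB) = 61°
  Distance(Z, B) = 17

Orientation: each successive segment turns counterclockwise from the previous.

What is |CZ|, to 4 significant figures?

19.48

UD ⟂ DS, so DS runs at 22.50°; with |DS| = 29.8, S = (4.651, -6.626). ∠DSZ = 139.6° gives SZ at 62.90° from the x-axis; with |SZ| = 21.9, Z = (14.63, 12.87). Then |CZ| = |Z − C| = 19.48.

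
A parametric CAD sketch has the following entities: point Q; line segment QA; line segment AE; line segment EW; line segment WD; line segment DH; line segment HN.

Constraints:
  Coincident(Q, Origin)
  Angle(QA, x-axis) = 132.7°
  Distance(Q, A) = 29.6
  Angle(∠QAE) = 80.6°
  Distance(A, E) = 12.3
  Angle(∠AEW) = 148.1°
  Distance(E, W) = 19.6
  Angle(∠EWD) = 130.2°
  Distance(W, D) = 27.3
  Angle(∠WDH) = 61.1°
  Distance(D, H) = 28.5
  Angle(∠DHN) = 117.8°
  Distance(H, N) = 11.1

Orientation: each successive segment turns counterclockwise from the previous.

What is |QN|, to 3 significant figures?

12.9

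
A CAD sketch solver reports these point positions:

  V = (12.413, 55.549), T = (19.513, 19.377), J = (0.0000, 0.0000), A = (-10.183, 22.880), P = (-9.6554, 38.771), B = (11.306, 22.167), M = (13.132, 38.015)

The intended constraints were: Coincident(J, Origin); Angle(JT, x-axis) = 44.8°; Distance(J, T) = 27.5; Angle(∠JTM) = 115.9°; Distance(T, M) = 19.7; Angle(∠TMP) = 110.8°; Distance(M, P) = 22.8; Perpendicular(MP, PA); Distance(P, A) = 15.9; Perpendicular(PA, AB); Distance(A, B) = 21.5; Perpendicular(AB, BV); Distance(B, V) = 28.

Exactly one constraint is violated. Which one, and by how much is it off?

Distance(B, V) = 28 — off by 5.40.

J = (0.00, 0.00) ✓; JT at 44.80° ✓; |JT| = 27.50 ✓; ∠JTM = 115.9° ✓; |TM| = 19.70 ✓; ∠TMP = 110.8° ✓; |MP| = 22.80 ✓; ∠(MP, PA) = 90.00° ✓; |PA| = 15.90 ✓; ∠(PA, AB) = 90.00° ✓; |AB| = 21.50 ✓; ∠(AB, BV) = 90.00° ✓; |BV| = 33.40 ✗.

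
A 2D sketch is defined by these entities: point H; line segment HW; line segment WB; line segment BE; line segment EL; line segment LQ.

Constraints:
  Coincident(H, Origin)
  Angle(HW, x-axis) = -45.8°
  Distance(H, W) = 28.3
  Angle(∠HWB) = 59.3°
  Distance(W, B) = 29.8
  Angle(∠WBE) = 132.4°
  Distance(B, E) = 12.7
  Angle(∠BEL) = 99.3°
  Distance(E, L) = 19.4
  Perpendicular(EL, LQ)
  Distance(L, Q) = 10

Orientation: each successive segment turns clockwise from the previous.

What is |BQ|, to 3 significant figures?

21.6

H is at the origin; HW runs at -45.8° with length 28.3, so W = (19.7, -20.3). ∠HWB = 59.3° gives WB at -166° from the x-axis; with |WB| = 29.8, B = (-9.25, -27.2). ∠WBE = 132.4° gives BE at 146° from the x-axis; with |BE| = 12.7, E = (-19.8, -20.1). ∠BEL = 99.3° gives EL at 65.2° from the x-axis; with |EL| = 19.4, L = (-11.6, -2.51). EL ⟂ LQ, so LQ runs at -24.8°; with |LQ| = 10.0, Q = (-2.55, -6.71). Then |BQ| = |Q − B| = 21.6.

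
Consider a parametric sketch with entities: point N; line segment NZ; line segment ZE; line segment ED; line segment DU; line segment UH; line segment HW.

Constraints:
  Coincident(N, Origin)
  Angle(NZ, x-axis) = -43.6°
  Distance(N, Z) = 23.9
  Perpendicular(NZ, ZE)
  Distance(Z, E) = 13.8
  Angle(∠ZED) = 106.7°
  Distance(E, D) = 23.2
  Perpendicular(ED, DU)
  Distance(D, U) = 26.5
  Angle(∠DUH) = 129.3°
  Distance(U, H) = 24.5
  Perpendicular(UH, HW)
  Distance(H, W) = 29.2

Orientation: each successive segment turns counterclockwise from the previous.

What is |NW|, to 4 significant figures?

33.19

N is at the origin; NZ runs at -43.6° with length 23.9, so Z = (17.31, -16.48). NZ ⟂ ZE, so ZE runs at 46.40°; with |ZE| = 13.8, E = (26.82, -6.488). ∠ZED = 106.7° gives ED at 119.7° from the x-axis; with |ED| = 23.2, D = (15.33, 13.66). ED ⟂ DU, so DU runs at -150.3°; with |DU| = 26.5, U = (-7.689, 0.5343). ∠DUH = 129.3° gives UH at -99.60° from the x-axis; with |UH| = 24.5, H = (-11.77, -23.62). UH ⟂ HW, so HW runs at -9.600°; with |HW| = 29.2, W = (17.02, -28.49). Then |NW| = |W − N| = 33.19.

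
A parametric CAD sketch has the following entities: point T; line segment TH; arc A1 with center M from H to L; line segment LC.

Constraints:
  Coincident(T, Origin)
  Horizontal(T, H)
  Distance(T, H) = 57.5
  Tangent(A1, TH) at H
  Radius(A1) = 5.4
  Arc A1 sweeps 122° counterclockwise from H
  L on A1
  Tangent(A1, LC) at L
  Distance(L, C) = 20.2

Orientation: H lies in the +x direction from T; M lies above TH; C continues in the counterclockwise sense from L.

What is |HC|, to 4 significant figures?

26.12

T is at the origin; TH is horizontal with |TH| = 57.5 and H on the +x side, so H = (57.50, 0.000). A1 meets TH tangentially, so MH is at right angles to TH, so M = H + (0, 5.4) = (57.50, 5.400). On A1, H sits at bearing -90° from M; a 122° counterclockwise sweep puts L at bearing 32°, so L = M + 5.4·(cos 32°, sin 32°) = (62.08, 8.262). The tangent condition forces ML to be normal to LC, so LC runs along (−sin 32°, cos 32°); with |LC| = 20.2, C = (51.38, 25.39). Then |HC| = |C − H| = 26.12.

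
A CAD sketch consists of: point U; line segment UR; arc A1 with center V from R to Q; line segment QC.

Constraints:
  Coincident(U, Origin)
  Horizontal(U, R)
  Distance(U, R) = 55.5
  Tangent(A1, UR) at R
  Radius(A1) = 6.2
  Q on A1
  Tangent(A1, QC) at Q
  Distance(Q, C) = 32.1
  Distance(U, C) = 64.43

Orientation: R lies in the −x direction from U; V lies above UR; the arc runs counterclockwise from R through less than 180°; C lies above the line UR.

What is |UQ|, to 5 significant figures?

49.759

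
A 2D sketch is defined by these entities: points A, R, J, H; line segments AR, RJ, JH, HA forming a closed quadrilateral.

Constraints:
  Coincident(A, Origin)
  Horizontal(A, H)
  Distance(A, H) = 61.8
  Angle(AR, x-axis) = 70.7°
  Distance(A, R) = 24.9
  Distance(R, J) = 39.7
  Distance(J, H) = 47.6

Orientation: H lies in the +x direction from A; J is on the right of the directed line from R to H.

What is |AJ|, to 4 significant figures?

22.65

A is at the origin; AH is horizontal with |AH| = 61.8 and H in +x, so H = (61.8, 0). AR runs at 70.7° with |AR| = 24.9, so R = (8.230, 23.50). J is determined by |RJ| = 39.7 and |JH| = 47.6 together: it lies at the intersection of circle(R, 39.7) and circle(H, 47.6). With |RH| = 58.50, the foot of the radical line on RH is 23.35 from R and the perpendicular offset is √(39.7² − 23.35²) = 32.10. Taking the right-of-RH solution: J = (16.72, -15.28).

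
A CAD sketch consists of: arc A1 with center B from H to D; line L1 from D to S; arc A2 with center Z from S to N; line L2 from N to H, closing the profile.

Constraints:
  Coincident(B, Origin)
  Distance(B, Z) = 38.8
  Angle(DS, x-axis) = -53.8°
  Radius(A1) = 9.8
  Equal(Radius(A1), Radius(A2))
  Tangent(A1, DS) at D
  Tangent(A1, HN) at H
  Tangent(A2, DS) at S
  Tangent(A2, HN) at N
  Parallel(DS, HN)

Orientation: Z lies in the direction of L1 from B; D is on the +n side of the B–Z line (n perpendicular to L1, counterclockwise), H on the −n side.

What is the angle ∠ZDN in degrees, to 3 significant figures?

12.6°

Tangency of A1 to both parallel lines with radius 9.8 puts D and H at B ± 9.8·n: D = (7.91, 5.79), H = (-7.91, -5.79). Equal radii place S and N the same way about Z: S = Z + 9.8·n = (30.8, -25.5), N = Z − 9.8·n = (15.0, -37.1). Then cos ∠ZDN = DZ·DN / (|DZ||DN|), giving 12.6°.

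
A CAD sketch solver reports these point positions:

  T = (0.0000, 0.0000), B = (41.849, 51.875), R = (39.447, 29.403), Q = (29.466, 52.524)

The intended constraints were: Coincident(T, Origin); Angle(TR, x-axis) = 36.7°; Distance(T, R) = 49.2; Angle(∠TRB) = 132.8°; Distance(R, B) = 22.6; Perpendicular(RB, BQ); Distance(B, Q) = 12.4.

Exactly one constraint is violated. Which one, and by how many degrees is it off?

Perpendicular(RB, BQ) — off by 3.10°.

T = (0.00, 0.00) ✓; TR at 36.70° ✓; |TR| = 49.20 ✓; ∠TRB = 132.8° ✓; |RB| = 22.60 ✓; ∠(RB, BQ) = 93.10° ✗; |BQ| = 12.40 ✓.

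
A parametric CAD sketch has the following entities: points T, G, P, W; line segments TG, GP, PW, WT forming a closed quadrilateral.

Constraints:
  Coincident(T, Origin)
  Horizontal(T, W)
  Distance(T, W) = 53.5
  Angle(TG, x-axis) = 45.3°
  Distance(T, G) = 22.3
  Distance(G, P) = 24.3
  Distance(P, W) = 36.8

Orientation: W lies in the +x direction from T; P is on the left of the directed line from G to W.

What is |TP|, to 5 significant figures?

46.547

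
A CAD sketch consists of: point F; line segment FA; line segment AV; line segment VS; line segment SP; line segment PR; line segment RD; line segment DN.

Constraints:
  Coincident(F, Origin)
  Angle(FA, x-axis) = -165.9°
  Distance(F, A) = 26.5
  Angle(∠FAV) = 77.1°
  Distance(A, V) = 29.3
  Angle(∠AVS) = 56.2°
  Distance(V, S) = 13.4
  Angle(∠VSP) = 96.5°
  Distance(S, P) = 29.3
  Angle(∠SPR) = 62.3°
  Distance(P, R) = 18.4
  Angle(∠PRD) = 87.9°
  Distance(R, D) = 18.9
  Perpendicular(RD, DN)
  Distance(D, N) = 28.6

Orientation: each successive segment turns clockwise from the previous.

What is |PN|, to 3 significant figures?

20.9

F is at the origin; FA runs at -165.9° with length 26.5, so A = (-25.7, -6.46). ∠FAV = 77.1° gives AV at 91.2° from the x-axis; with |AV| = 29.3, V = (-26.3, 22.8). ∠AVS = 56.2° gives VS at -32.6° from the x-axis; with |VS| = 13.4, S = (-15.0, 15.6). ∠VSP = 96.5° gives SP at -116° from the x-axis; with |SP| = 29.3, P = (-27.9, -10.7). ∠SPR = 62.3° gives PR at 126° from the x-axis; with |PR| = 18.4, R = (-38.8, 4.15). ∠PRD = 87.9° gives RD at 34.1° from the x-axis; with |RD| = 18.9, D = (-23.1, 14.8). RD is perpendicular to DN, so DN runs at -55.9°; with |DN| = 28.6, N = (-7.10, -8.93). Then |PN| = |N − P| = 20.9.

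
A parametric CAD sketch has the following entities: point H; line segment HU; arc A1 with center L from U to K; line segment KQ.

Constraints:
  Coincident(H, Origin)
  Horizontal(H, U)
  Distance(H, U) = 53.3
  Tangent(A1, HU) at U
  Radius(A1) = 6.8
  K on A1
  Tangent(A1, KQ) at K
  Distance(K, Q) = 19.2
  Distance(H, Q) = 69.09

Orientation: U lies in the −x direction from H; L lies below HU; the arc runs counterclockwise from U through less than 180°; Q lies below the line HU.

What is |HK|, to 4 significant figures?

60.06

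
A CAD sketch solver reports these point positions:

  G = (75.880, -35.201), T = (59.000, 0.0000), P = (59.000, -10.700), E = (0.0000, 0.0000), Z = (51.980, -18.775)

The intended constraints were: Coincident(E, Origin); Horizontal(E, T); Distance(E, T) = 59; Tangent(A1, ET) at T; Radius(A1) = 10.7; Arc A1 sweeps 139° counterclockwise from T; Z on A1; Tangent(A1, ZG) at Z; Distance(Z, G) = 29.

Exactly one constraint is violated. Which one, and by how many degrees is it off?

Tangent(A1, ZG) at Z — off by 6.50°.

E = (0.00, 0.00) ✓; E.y = 0.00, T.y = 0.00 ✓; |ET| = 59.00 ✓; ∠(PT, TE) = 90.00° ✓; |PT| = 10.70 ✓; bearing(P→Z) − bearing(P→T) = 139.0° ✓; |PZ| = 10.70 ✓; ∠(PZ, ZG) = 83.50° ✗; |ZG| = 29.00 ✓.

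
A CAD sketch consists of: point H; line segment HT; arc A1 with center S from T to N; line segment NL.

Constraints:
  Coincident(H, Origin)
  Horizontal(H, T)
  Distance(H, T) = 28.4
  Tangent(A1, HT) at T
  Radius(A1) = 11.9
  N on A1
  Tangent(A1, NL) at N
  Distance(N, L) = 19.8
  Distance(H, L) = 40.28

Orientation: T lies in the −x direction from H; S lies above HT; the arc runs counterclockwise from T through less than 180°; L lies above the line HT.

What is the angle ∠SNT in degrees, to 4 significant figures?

38.03°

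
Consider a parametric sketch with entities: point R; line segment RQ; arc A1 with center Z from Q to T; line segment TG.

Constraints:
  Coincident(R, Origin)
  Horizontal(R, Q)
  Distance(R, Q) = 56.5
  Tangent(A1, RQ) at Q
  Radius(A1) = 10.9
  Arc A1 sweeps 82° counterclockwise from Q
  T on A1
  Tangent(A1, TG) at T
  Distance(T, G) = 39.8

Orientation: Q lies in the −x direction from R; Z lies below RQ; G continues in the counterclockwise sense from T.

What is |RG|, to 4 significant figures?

87.67

R is at the origin; RQ is horizontal with |RQ| = 56.5 and Q on the −x side, so Q = (-56.50, 0.000). The tangent condition forces ZQ to be normal to RQ, so Z = Q + (0, -10.9) = (-56.50, -10.90). On A1, Q sits at bearing 90° from Z; an 82° counterclockwise sweep puts T at bearing 172°, so T = Z + 10.9·(cos 172°, sin 172°) = (-67.29, -9.383). The tangent condition forces ZT to be normal to TG, so TG runs along (−sin 172°, cos 172°); with |TG| = 39.8, G = (-72.83, -48.80). Then |RG| = |G − R| = 87.67.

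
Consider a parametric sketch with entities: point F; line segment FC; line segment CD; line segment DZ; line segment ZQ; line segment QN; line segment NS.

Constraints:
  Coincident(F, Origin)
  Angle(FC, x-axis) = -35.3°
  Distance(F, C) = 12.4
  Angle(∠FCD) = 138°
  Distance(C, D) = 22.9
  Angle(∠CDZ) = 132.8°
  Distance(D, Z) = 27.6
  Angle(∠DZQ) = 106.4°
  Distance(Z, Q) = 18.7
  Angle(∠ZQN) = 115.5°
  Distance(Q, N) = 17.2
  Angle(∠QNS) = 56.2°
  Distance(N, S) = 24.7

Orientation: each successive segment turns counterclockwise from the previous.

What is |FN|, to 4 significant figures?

35.81

F is at the origin; FC runs at -35.3° with length 12.4, so C = (10.12, -7.165). ∠FCD = 138.0° gives CD at 6.700° from the x-axis; with |CD| = 22.9, D = (32.86, -4.494). ∠CDZ = 132.8° gives DZ at 53.90° from the x-axis; with |DZ| = 27.6, Z = (49.13, 17.81). ∠DZQ = 106.4° gives ZQ at 127.5° from the x-axis; with |ZQ| = 18.7, Q = (37.74, 32.64). ∠ZQN = 115.5° gives QN at -168.0° from the x-axis; with |QN| = 17.2, N = (20.92, 29.07). Then |FN| = |N − F| = 35.81.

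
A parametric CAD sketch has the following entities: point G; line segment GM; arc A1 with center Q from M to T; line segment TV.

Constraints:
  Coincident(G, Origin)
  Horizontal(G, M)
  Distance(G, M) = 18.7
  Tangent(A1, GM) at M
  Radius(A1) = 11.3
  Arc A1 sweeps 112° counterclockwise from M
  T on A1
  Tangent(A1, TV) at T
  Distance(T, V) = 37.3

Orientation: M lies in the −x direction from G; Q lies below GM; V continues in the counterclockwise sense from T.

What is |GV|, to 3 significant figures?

52.4

On A1, M sits at bearing 90° from Q; a 112° counterclockwise sweep puts T at bearing 202°, so T = Q + 11.3·(cos 202°, sin 202°) = (-29.2, -15.5). The tangent condition forces QT to be normal to TV, so TV runs along (−sin 202°, cos 202°); with |TV| = 37.3, V = (-15.2, -50.1). Then |GV| = |V − G| = 52.4.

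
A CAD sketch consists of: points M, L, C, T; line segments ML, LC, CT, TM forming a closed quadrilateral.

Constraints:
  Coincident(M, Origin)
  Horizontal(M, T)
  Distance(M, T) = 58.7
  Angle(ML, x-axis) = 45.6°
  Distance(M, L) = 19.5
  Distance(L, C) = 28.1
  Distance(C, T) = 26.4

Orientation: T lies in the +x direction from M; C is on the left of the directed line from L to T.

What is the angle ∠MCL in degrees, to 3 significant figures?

13.7°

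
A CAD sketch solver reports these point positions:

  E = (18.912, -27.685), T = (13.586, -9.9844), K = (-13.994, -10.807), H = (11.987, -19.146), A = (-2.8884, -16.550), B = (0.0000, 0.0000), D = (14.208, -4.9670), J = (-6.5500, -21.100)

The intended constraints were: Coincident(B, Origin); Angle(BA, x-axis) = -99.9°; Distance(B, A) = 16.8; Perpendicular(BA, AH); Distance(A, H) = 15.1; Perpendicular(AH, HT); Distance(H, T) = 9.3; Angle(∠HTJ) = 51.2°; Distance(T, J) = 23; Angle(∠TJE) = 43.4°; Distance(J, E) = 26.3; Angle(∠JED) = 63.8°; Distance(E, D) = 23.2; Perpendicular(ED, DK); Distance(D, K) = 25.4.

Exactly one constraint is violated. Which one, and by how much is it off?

Distance(D, K) = 25.4 — off by 3.40.

B = (0.00, 0.00) ✓; BA at -99.90° ✓; |BA| = 16.80 ✓; ∠(BA, AH) = 90.00° ✓; |AH| = 15.10 ✓; ∠(AH, HT) = 90.00° ✓; |HT| = 9.300 ✓; ∠HTJ = 51.20° ✓; |TJ| = 23.00 ✓; ∠TJE = 43.40° ✓; |JE| = 26.30 ✓; ∠JED = 63.80° ✓; |ED| = 23.20 ✓; ∠(ED, DK) = 90.00° ✓; |DK| = 28.80 ✗.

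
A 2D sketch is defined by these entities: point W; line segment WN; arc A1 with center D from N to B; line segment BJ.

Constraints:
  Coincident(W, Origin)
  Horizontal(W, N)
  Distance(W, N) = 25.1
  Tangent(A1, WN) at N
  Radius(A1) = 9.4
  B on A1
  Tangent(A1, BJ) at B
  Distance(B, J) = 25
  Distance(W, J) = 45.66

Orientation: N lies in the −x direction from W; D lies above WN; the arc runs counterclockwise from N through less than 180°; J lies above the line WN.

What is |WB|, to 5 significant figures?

21.631

Checks: |DB| = 9.400 ✓; ∠(DB, BJ) = 90.00° ✓; |BJ| = 25.00 ✓; |WJ| = 45.66 ✓.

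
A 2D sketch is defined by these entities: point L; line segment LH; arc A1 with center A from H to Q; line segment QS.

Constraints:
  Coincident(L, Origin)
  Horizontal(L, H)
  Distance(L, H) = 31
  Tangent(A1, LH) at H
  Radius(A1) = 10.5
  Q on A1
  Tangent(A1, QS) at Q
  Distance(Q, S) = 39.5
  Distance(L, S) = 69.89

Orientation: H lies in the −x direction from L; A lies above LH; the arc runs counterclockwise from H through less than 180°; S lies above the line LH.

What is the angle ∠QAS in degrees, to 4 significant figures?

75.11°

Checks: |AQ| = 10.50 ✓; ∠(AQ, QS) = 90.00° ✓; |QS| = 39.50 ✓; |LS| = 69.89 ✓.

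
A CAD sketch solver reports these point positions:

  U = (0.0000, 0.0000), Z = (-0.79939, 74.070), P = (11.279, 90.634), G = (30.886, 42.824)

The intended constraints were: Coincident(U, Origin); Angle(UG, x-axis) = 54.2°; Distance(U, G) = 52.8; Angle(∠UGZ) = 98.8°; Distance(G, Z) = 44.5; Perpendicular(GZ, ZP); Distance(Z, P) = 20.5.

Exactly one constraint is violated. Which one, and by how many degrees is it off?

Perpendicular(GZ, ZP) — off by 8.50°.

U = (0.00, 0.00) ✓; UG at 54.20° ✓; |UG| = 52.80 ✓; ∠UGZ = 98.80° ✓; |GZ| = 44.50 ✓; ∠(GZ, ZP) = 81.50° ✗; |ZP| = 20.50 ✓.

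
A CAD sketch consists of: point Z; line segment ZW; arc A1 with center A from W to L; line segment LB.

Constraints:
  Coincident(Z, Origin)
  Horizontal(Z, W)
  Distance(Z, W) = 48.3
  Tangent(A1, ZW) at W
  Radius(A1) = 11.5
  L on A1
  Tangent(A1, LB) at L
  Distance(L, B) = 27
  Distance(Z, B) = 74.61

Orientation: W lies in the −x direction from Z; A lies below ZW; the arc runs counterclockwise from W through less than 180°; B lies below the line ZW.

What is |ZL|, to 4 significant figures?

60.11

Z is at the origin; Z and W share the same y with |ZW| = 48.3 and W on the −x side, so W = (-48.30, 0.000). A1 meets ZW tangentially, so AW is at right angles to ZW, so A = W + (0, -11.5) = (-48.30, -11.50). Since AL ⟂ LB (tangency), |AB| = √(11.5² + 27.0²) = 29.35 regardless of where L sits on A1. So B lies on both circle(Z, 74.61) and circle(A, 29.35); the below-ZW intersection is B = (-65.90, -34.98). L is the foot of the tangent from B: L = (-59.47, -8.761).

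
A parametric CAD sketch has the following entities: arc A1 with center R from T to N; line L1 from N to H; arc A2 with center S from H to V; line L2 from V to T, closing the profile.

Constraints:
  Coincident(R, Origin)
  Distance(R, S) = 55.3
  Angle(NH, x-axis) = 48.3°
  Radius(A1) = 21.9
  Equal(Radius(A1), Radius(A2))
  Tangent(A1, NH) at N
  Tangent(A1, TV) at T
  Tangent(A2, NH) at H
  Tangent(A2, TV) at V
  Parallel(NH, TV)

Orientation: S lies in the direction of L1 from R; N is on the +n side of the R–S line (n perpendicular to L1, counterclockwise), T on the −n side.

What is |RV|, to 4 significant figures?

59.48

Tangency of A1 to both parallel lines with radius 21.9 puts N and T at R ± 21.9·n: N = (-16.35, 14.57), T = (16.35, -14.57). Equal radii place H and V the same way about S: H = S + 21.9·n = (20.44, 55.86), V = S − 21.9·n = (53.14, 26.72). Then |RV| = |V − R| = 59.48.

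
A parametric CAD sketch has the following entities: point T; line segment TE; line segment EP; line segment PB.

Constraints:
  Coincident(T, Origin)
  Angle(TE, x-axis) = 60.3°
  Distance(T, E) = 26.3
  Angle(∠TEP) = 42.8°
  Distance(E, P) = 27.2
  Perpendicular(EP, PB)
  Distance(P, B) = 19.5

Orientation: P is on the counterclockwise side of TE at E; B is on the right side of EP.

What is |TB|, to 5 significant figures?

38.196

T is at the origin; TE runs at 60.3° with length 26.3, so E = 26.3·(cos 60.3°, sin 60.3°) = (13.031, 22.845). ∠TEP = 42.8°, so EP runs at 60.3° + (180° − 42.8°) = 197.50° from the x-axis; with |EP| = 27.2, P = E + 27.2·(cos 197.50°, sin 197.50°) = (-12.911, 14.666). The perpendicularity gives PB at right angles to EP; with |PB| = 19.5 on the right of EP, B = P + 19.5·(-0.30071, 0.95372) = (-18.774, 33.263). Then |TB| = |B − T| = 38.196.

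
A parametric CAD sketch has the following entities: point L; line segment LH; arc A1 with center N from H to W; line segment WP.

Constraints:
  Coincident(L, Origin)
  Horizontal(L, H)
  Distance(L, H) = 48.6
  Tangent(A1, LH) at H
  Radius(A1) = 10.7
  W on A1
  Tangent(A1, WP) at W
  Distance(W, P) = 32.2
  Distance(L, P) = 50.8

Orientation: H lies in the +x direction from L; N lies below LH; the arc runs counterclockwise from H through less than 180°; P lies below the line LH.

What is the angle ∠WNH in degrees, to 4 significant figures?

77.90°

Checks: |NW| = 10.70 ✓; ∠(NW, WP) = 90.00° ✓; |WP| = 32.20 ✓; |LP| = 50.80 ✓.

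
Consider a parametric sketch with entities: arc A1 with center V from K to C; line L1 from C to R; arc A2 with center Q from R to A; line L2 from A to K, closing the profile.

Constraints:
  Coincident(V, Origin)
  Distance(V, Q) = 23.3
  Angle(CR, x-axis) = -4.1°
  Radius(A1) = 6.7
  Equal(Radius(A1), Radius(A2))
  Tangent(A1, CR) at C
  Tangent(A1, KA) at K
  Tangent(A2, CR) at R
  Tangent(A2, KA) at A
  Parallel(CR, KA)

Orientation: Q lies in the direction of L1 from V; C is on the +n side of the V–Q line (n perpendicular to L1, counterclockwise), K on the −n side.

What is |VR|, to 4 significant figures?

24.24

The slot axis is L1's direction at -4.1°, so u = (cos -4.1°, sin -4.1°) = (0.9974, -0.07150) and n = (−sin -4.1°, cos -4.1°) = (0.07150, 0.9974). V is at the origin and Q lies 23.3 along u from V, so Q = 23.3·u = (23.24, -1.666). Tangency of A1 to both parallel lines with radius 6.7 puts C and K at V ± 6.7·n: C = (0.4790, 6.683), K = (-0.4790, -6.683). Equal radii place R and A the same way about Q: R = Q + 6.7·n = (23.72, 5.017), A = Q − 6.7·n = (22.76, -8.349). Then |VR| = |R − V| = 24.24.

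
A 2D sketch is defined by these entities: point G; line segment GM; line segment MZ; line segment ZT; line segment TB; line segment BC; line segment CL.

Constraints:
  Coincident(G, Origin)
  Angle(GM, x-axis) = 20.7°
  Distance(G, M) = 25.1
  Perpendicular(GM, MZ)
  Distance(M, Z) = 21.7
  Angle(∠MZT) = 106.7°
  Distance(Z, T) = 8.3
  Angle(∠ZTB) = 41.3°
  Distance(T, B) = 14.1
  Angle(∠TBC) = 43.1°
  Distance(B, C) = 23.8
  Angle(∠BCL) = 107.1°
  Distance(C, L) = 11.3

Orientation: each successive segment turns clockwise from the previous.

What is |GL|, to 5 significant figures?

45.131

∠TBC = 43.1° gives BC at -58.200° from the x-axis; with |BC| = 23.8, C = (39.861, -22.869). ∠BCL = 107.1° gives CL at -131.10° from the x-axis; with |CL| = 11.3, L = (32.432, -31.384). Then |GL| = |L − G| = 45.131.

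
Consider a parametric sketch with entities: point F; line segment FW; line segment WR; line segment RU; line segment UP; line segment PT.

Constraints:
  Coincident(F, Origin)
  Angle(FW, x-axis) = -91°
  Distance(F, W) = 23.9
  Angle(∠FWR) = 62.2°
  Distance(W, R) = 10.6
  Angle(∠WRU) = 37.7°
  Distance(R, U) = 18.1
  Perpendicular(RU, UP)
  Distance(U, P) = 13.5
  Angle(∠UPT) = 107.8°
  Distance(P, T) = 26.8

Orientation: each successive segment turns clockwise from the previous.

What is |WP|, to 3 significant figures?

12.0

F is at the origin; FW runs at -91.0° with length 23.9, so W = (-0.417, -23.9). ∠FWR = 62.2° gives WR at 151° from the x-axis; with |WR| = 10.6, R = (-9.71, -18.8). ∠WRU = 37.7° gives RU at 8.90° from the x-axis; with |RU| = 18.1, U = (8.18, -16.0). RU ⟂ UP, so UP runs at -81.1°; with |UP| = 13.5, P = (10.3, -29.3). Then |WP| = |P − W| = 12.0.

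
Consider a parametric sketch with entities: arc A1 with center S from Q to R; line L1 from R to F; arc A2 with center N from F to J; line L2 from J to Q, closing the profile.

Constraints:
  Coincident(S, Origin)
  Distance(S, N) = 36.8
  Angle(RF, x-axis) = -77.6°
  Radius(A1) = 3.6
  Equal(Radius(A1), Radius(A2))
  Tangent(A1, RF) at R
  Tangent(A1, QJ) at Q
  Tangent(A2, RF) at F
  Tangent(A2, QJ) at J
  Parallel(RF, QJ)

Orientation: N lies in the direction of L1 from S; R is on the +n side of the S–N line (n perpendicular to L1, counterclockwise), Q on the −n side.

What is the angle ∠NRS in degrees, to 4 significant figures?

84.41°

The slot axis is L1's direction at -77.6°, so u = (cos -77.6°, sin -77.6°) = (0.2147, -0.9767) and n = (−sin -77.6°, cos -77.6°) = (0.9767, 0.2147). S is at the origin and N lies 36.8 along u from S, so N = 36.8·u = (7.902, -35.94). Tangency of A1 to both parallel lines with radius 3.6 puts R and Q at S ± 3.6·n: R = (3.516, 0.7730), Q = (-3.516, -0.7730). Then cos ∠NRS = RN·RS / (|RN||RS|), giving 84.41°.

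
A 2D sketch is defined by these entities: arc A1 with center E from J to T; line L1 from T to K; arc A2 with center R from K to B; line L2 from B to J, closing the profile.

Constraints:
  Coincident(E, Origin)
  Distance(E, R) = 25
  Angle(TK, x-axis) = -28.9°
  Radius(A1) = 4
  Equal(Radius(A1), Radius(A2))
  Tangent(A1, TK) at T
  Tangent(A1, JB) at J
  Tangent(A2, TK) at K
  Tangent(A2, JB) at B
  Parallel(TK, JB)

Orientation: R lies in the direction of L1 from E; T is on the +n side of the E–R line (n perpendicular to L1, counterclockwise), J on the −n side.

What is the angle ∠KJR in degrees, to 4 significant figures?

8.654°

Tangency of A1 to both parallel lines with radius 4.0 puts T and J at E ± 4.0·n: T = (1.933, 3.502), J = (-1.933, -3.502). Equal radii place K and B the same way about R: K = R + 4.0·n = (23.82, -8.580), B = R − 4.0·n = (19.95, -15.58). Then cos ∠KJR = JK·JR / (|JK||JR|), giving 8.654°.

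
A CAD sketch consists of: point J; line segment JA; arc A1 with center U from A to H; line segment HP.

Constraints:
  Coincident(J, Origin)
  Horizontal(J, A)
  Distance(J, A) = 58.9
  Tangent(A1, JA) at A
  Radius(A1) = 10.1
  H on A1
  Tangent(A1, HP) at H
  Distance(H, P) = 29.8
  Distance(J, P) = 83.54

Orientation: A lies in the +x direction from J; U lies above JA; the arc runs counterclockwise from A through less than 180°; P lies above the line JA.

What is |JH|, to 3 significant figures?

69.3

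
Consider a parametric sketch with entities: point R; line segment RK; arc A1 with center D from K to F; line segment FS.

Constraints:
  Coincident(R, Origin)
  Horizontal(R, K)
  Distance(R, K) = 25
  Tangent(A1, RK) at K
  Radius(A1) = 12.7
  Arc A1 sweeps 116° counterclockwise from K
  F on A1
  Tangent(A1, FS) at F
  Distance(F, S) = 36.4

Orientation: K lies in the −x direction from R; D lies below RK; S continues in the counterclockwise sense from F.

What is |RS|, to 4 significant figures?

54.93

R is at the origin; RK is horizontal with |RK| = 25.0 and K on the −x side, so K = (-25.00, 0.000). The tangent condition forces DK to be normal to RK, so D = K + (0, -12.7) = (-25.00, -12.70). On A1, K sits at bearing 90° from D; a 116° counterclockwise sweep puts F at bearing 206°, so F = D + 12.7·(cos 206°, sin 206°) = (-36.41, -18.27). The tangent condition forces DF to be normal to FS, so FS runs along (−sin 206°, cos 206°); with |FS| = 36.4, S = (-20.46, -50.98). Then |RS| = |S − R| = 54.93.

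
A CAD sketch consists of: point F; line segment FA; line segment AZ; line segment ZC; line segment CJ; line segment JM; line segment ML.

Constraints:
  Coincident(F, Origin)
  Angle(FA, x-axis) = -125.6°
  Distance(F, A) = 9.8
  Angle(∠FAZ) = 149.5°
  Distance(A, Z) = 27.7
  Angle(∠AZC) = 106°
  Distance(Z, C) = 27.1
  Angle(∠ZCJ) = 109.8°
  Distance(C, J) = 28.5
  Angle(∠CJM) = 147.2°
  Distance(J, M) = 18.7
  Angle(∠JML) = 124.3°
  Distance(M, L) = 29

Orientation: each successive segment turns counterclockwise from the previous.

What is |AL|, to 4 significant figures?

31.80

F is at the origin; FA runs at -125.6° with length 9.8, so A = (-5.705, -7.968). ∠FAZ = 149.5° gives AZ at -95.10° from the x-axis; with |AZ| = 27.7, Z = (-8.167, -35.56). ∠AZC = 106.0° gives ZC at -21.10° from the x-axis; with |ZC| = 27.1, C = (17.12, -45.31). ∠ZCJ = 109.8° gives CJ at 49.10° from the x-axis; with |CJ| = 28.5, J = (35.78, -23.77). ∠CJM = 147.2° gives JM at 81.90° from the x-axis; with |JM| = 18.7, M = (38.41, -5.259). ∠JML = 124.3° gives ML at 137.6° from the x-axis; with |ML| = 29.0, L = (17.00, 14.30). Then |AL| = |L − A| = 31.80.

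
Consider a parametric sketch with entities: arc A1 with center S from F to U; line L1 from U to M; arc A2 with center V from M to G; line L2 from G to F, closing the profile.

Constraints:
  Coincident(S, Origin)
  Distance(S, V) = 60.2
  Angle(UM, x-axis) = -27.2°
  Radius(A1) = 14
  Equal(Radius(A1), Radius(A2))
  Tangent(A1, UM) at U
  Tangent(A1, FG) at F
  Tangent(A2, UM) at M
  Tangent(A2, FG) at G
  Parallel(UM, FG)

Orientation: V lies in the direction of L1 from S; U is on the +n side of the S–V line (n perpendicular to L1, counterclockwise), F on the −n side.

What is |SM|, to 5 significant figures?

61.806

The slot axis is L1's direction at -27.2°, so u = (cos -27.2°, sin -27.2°) = (0.88942, -0.45710) and n = (−sin -27.2°, cos -27.2°) = (0.45710, 0.88942). S is at the origin and V lies 60.2 along u from S, so V = 60.2·u = (53.543, -27.517). Tangency of A1 to both parallel lines with radius 14.0 puts U and F at S ± 14.0·n: U = (6.3994, 12.452), F = (-6.3994, -12.452). Equal radii place M and G the same way about V: M = V + 14.0·n = (59.942, -15.065), G = V − 14.0·n = (47.143, -39.969). Then |SM| = |M − S| = 61.806.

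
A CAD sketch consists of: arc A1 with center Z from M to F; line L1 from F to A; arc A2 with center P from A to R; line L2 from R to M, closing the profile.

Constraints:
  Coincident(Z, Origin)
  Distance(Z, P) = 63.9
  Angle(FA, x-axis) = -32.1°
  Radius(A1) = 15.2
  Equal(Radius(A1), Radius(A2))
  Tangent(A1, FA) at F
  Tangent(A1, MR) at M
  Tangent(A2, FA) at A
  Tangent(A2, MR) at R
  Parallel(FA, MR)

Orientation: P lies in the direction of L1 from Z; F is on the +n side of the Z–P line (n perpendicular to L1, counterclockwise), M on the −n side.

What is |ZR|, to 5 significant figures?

65.683

The slot axis is L1's direction at -32.1°, so u = (cos -32.1°, sin -32.1°) = (0.84712, -0.53140) and n = (−sin -32.1°, cos -32.1°) = (0.53140, 0.84712). Z is at the origin and P lies 63.9 along u from Z, so P = 63.9·u = (54.131, -33.956). Tangency of A1 to both parallel lines with radius 15.2 puts F and M at Z ± 15.2·n: F = (8.0773, 12.876), M = (-8.0773, -12.876). Equal radii place A and R the same way about P: A = P + 15.2·n = (62.208, -21.080), R = P − 15.2·n = (46.054, -46.833). Then |ZR| = |R − Z| = 65.683.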